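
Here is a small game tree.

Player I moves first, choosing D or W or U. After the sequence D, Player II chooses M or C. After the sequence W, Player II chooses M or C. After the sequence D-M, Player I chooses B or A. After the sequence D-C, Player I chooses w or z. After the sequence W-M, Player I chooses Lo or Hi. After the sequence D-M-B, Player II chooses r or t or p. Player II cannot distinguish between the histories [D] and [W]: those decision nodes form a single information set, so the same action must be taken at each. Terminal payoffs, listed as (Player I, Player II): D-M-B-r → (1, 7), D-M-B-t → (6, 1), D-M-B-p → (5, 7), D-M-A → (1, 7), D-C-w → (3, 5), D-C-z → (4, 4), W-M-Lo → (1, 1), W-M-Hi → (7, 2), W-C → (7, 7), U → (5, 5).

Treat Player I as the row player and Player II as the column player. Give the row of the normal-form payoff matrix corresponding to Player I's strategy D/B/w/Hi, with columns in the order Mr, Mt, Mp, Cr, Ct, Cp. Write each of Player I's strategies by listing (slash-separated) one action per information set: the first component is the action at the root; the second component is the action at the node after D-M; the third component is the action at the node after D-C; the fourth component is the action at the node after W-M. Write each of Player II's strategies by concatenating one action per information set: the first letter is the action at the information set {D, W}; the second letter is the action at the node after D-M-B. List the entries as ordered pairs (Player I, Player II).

(1,7) (6,1) (5,7) (3,5) (3,5) (3,5)

vs Mr: Player I plays D → Player II plays M at [D] → Player I plays B at [D-M] → Player II plays r at [D-M-B] → (1, 7)
vs Mt: Player I plays D → Player II plays M at [D] → Player I plays B at [D-M] → Player II plays t at [D-M-B] → (6, 1)
vs Mp: Player I plays D → Player II plays M at [D] → Player I plays B at [D-M] → Player II plays p at [D-M-B] → (5, 7)
vs Cr: Player I plays D → Player II plays C at [D] → Player I plays w at [D-C] → (3, 5)
vs Ct: Player I plays D → Player II plays C at [D] → Player I plays w at [D-C] → (3, 5)
vs Cp: Player I plays D → Player II plays C at [D] → Player I plays w at [D-C] → (3, 5)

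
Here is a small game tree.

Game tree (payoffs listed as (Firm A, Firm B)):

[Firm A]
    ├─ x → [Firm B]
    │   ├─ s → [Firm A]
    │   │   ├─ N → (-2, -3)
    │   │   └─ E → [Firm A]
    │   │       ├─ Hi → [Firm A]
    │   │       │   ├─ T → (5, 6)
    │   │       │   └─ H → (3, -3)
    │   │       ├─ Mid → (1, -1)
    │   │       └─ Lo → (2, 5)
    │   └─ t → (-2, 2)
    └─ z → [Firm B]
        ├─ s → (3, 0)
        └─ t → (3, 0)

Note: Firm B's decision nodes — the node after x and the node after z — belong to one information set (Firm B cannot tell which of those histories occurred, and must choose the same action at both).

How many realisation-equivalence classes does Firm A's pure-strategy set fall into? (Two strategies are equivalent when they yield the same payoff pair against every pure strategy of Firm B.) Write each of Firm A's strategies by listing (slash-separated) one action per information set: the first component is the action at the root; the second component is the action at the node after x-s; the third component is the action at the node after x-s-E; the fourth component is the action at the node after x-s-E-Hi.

6

Firm A has 24 pure strategies: x/N/Hi/T, x/N/Hi/H, x/N/Mid/T, x/N/Mid/H, x/N/Lo/T, x/N/Lo/H, x/E/Hi/T, x/E/Hi/H, x/E/Mid/T, x/E/Mid/H, x/E/Lo/T, x/E/Lo/H, z/N/Hi/T, z/N/Hi/H, z/N/Mid/T, z/N/Mid/H, z/N/Lo/T, z/N/Lo/H, z/E/Hi/T, z/E/Hi/H, z/E/Mid/T, z/E/Mid/H, z/E/Lo/T, z/E/Lo/H. Columns: s, t.
{x/N/Hi/T, x/N/Hi/H, x/N/Mid/T, x/N/Mid/H, x/N/Lo/T, x/N/Lo/H} → row (-2,-3) (-2,2)
{x/E/Hi/T} → row (5,6) (-2,2)
{x/E/Hi/H} → row (3,-3) (-2,2)
{x/E/Mid/T, x/E/Mid/H} → row (1,-1) (-2,2)
{x/E/Lo/T, x/E/Lo/H} → row (2,5) (-2,2)
{z/N/Hi/T, z/N/Hi/H, z/N/Mid/T, z/N/Mid/H, z/N/Lo/T, z/N/Lo/H, z/E/Hi/T, z/E/Hi/H, z/E/Mid/T, z/E/Mid/H, z/E/Lo/T, z/E/Lo/H} → row (3,0) (3,0)
That's 6 distinct rows out of 24 strategies.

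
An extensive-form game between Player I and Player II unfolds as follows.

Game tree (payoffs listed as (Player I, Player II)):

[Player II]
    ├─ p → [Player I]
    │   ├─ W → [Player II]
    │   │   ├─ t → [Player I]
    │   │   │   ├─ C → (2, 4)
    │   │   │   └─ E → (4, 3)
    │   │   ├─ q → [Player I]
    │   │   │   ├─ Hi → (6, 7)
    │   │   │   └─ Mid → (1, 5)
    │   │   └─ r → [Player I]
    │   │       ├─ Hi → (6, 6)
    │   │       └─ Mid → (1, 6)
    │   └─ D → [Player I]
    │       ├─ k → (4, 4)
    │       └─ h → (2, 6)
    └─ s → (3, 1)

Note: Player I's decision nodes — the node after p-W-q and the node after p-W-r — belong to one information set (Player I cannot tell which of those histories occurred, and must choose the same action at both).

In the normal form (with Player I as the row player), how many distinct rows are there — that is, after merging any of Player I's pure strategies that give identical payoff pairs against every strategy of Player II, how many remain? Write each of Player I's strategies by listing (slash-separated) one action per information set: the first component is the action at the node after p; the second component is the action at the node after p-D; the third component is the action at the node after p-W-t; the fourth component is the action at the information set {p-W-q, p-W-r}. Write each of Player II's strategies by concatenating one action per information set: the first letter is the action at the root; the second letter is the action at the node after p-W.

6

Player I has 16 pure strategies: W/k/C/Hi, W/k/C/Mid, W/k/E/Hi, W/k/E/Mid, W/h/C/Hi, W/h/C/Mid, W/h/E/Hi, W/h/E/Mid, D/k/C/Hi, D/k/C/Mid, D/k/E/Hi, D/k/E/Mid, D/h/C/Hi, D/h/C/Mid, D/h/E/Hi, D/h/E/Mid. Columns: pt, pq, pr, st, sq, sr.
{W/k/C/Hi, W/h/C/Hi} → row (2,4) (6,7) (6,6) (3,1) (3,1) (3,1)
{W/k/C/Mid, W/h/C/Mid} → row (2,4) (1,5) (1,6) (3,1) (3,1) (3,1)
{W/k/E/Hi, W/h/E/Hi} → row (4,3) (6,7) (6,6) (3,1) (3,1) (3,1)
{W/k/E/Mid, W/h/E/Mid} → row (4,3) (1,5) (1,6) (3,1) (3,1) (3,1)
{D/k/C/Hi, D/k/C/Mid, D/k/E/Hi, D/k/E/Mid} → row (4,4) (4,4) (4,4) (3,1) (3,1) (3,1)
{D/h/C/Hi, D/h/C/Mid, D/h/E/Hi, D/h/E/Mid} → row (2,6) (2,6) (2,6) (3,1) (3,1) (3,1)
That's 6 distinct rows out of 16 strategies.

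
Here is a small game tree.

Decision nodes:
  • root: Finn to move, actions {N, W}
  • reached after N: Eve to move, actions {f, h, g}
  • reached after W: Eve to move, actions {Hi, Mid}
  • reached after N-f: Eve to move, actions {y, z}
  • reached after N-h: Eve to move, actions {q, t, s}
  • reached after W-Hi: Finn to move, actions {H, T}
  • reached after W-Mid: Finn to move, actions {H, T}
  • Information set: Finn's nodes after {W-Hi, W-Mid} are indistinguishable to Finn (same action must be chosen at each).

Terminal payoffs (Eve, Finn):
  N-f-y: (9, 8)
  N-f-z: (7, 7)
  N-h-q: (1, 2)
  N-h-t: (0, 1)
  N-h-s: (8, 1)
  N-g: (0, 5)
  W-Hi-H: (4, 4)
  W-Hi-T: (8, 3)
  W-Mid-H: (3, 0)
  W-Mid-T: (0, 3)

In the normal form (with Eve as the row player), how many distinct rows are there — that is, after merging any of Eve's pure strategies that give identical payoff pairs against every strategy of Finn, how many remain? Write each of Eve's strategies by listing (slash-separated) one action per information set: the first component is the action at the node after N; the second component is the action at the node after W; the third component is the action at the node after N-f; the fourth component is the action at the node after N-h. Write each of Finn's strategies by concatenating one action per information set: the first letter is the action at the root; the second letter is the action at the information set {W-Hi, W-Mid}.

Eve has 36 pure strategies: f/Hi/y/q, f/Hi/y/t, f/Hi/y/s, f/Hi/z/q, f/Hi/z/t, f/Hi/z/s, f/Mid/y/q, f/Mid/y/t, f/Mid/y/s, f/Mid/z/q, f/Mid/z/t, f/Mid/z/s, h/Hi/y/q, h/Hi/y/t, h/Hi/y/s, h/Hi/z/q, h/Hi/z/t, h/Hi/z/s, h/Mid/y/q, h/Mid/y/t, h/Mid/y/s, h/Mid/z/q, h/Mid/z/t, h/Mid/z/s, g/Hi/y/q, g/Hi/y/t, g/Hi/y/s, g/Hi/z/q, g/Hi/z/t, g/Hi/z/s, g/Mid/y/q, g/Mid/y/t, g/Mid/y/s, g/Mid/z/q, g/Mid/z/t, g/Mid/z/s. Columns: NH, NT, WH, WT.
{f/Hi/y/q, f/Hi/y/t, f/Hi/y/s} → row (9,8) (9,8) (4,4) (8,3)
{f/Hi/z/q, f/Hi/z/t, f/Hi/z/s} → row (7,7) (7,7) (4,4) (8,3)
{f/Mid/y/q, f/Mid/y/t, f/Mid/y/s} → row (9,8) (9,8) (3,0) (0,3)
{f/Mid/z/q, f/Mid/z/t, f/Mid/z/s} → row (7,7) (7,7) (3,0) (0,3)
{h/Hi/y/q, h/Hi/z/q} → row (1,2) (1,2) (4,4) (8,3)
{h/Hi/y/t, h/Hi/z/t} → row (0,1) (0,1) (4,4) (8,3)
{h/Hi/y/s, h/Hi/z/s} → row (8,1) (8,1) (4,4) (8,3)
{h/Mid/y/q, h/Mid/z/q} → row (1,2) (1,2) (3,0) (0,3)
{h/Mid/y/t, h/Mid/z/t} → row (0,1) (0,1) (3,0) (0,3)
{h/Mid/y/s, h/Mid/z/s} → row (8,1) (8,1) (3,0) (0,3)
{g/Hi/y/q, g/Hi/y/t, g/Hi/y/s, g/Hi/z/q, g/Hi/z/t, g/Hi/z/s} → row (0,5) (0,5) (4,4) (8,3)
{g/Mid/y/q, g/Mid/y/t, g/Mid/y/s, g/Mid/z/q, g/Mid/z/t, g/Mid/z/s} → row (0,5) (0,5) (3,0) (0,3)
That's 12 distinct rows out of 36 strategies.

12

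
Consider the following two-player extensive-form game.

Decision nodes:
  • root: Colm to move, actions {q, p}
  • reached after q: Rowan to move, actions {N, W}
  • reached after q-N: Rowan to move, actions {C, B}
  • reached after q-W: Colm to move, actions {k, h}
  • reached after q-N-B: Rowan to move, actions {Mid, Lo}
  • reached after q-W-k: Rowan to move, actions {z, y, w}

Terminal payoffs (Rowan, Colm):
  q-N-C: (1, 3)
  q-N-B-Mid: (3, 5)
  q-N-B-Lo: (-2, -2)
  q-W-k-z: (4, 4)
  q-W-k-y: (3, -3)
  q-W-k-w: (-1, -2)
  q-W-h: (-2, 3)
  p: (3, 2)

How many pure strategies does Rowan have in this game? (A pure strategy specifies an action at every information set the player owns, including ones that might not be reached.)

24

Rowan owns the node after q with actions {N, W} — two choices.
Rowan owns the node after q-N with actions {C, B} — two choices.
Rowan owns the node after q-N-B with actions {Mid, Lo} — two choices.
Rowan owns the node after q-W-k with actions {z, y, w} — three choices.
A pure strategy fixes one action at each information set independently, so the count is the product 2 × 2 × 2 × 3 = 24.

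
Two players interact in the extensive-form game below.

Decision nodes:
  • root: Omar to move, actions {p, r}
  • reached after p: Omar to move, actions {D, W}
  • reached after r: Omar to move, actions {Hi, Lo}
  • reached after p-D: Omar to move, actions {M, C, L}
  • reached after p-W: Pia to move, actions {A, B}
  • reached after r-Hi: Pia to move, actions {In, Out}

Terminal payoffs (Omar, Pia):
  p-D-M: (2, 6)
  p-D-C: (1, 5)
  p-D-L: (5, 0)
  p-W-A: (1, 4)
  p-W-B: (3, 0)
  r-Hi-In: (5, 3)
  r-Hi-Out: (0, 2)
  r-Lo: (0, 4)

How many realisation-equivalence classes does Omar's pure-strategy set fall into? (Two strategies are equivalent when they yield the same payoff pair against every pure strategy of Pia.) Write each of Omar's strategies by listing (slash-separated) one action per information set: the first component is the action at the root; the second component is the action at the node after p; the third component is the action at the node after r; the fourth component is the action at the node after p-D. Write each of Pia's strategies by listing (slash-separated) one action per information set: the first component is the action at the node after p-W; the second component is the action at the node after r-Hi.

Omar has 24 pure strategies: p/D/Hi/M, p/D/Hi/C, p/D/Hi/L, p/D/Lo/M, p/D/Lo/C, p/D/Lo/L, p/W/Hi/M, p/W/Hi/C, p/W/Hi/L, p/W/Lo/M, p/W/Lo/C, p/W/Lo/L, r/D/Hi/M, r/D/Hi/C, r/D/Hi/L, r/D/Lo/M, r/D/Lo/C, r/D/Lo/L, r/W/Hi/M, r/W/Hi/C, r/W/Hi/L, r/W/Lo/M, r/W/Lo/C, r/W/Lo/L. Columns: A/In, A/Out, B/In, B/Out.
{p/D/Hi/M, p/D/Lo/M} → row (2,6) (2,6) (2,6) (2,6)
{p/D/Hi/C, p/D/Lo/C} → row (1,5) (1,5) (1,5) (1,5)
{p/D/Hi/L, p/D/Lo/L} → row (5,0) (5,0) (5,0) (5,0)
{p/W/Hi/M, p/W/Hi/C, p/W/Hi/L, p/W/Lo/M, p/W/Lo/C, p/W/Lo/L} → row (1,4) (1,4) (3,0) (3,0)
{r/D/Hi/M, r/D/Hi/C, r/D/Hi/L, r/W/Hi/M, r/W/Hi/C, r/W/Hi/L} → row (5,3) (0,2) (5,3) (0,2)
{r/D/Lo/M, r/D/Lo/C, r/D/Lo/L, r/W/Lo/M, r/W/Lo/C, r/W/Lo/L} → row (0,4) (0,4) (0,4) (0,4)
That's 6 distinct rows out of 24 strategies.

6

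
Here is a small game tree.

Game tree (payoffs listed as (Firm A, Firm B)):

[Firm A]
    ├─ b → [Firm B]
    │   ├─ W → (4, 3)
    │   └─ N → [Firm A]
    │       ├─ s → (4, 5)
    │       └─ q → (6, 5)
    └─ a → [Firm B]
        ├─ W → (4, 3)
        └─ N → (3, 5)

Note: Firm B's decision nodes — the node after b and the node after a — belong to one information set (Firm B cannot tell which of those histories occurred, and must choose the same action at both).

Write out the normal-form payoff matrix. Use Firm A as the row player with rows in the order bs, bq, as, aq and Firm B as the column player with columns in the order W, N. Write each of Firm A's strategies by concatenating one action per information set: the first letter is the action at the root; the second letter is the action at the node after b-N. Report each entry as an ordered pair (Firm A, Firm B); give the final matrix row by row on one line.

bs: (4,3) (4,5) | bq: (4,3) (6,5) | as: (4,3) (3,5) | aq: (4,3) (3,5)

Row bs: W→(4,3), N→(4,5)
Row bq: W→(4,3), N→(6,5)
Row as: W→(4,3), N→(3,5)
Row aq: W→(4,3), N→(3,5)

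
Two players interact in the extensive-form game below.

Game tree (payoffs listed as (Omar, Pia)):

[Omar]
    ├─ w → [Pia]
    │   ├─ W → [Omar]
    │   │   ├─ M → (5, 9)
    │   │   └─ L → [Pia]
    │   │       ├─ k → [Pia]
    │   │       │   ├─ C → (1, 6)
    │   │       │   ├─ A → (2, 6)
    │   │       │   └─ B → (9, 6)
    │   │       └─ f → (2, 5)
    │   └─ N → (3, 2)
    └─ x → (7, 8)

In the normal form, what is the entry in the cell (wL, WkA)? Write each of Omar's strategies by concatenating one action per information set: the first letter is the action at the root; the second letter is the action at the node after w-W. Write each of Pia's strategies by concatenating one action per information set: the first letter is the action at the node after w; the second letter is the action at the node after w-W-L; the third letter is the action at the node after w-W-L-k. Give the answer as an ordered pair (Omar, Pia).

Trace the play path from the root:
  Omar plays w
  Pia plays W at [w]
  Omar plays L at [w-W]
  Pia plays k at [w-W-L]
  Pia plays A at [w-W-L-k]
→ terminal payoff (2, 6).

(2, 6)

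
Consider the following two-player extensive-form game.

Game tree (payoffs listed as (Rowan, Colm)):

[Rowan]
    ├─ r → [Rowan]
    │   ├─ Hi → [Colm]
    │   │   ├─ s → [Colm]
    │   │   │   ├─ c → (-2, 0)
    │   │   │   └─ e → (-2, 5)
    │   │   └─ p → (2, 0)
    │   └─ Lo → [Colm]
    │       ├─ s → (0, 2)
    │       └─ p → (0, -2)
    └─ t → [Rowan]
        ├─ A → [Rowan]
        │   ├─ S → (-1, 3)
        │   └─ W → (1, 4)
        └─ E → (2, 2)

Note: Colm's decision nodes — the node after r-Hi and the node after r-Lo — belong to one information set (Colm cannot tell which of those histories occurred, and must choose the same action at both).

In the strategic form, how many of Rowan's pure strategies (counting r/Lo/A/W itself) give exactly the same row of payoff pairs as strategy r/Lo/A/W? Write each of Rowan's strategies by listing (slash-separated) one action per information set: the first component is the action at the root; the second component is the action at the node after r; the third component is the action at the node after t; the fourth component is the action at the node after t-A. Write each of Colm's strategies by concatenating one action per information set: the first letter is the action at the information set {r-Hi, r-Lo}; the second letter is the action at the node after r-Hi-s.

4

Row for r/Lo/A/W (columns sc, se, pc, pe): (0,2) (0,2) (0,-2) (0,-2).
Under r/Lo/A/W, Rowan's choice at the node after t and at the node after t-A can never be reached regardless of what Colm does, so varying those choices leaves every outcome unchanged.
Holding the reachable choices fixed and varying the unreachable ones freely already gives 2 × 2 = 4 equivalent strategies.
No other strategy reproduces this row, so those 4 are the full class: r/Lo/A/S, r/Lo/A/W, r/Lo/E/S, r/Lo/E/W.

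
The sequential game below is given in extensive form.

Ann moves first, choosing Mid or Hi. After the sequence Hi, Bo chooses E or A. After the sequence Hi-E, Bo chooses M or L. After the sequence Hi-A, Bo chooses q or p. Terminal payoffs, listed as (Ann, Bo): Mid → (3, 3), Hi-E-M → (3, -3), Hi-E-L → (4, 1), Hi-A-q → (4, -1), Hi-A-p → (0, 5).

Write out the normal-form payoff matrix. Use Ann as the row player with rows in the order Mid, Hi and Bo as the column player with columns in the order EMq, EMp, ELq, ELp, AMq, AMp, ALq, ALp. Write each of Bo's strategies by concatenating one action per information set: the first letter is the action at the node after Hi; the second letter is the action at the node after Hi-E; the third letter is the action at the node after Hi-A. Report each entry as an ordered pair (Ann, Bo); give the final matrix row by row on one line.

Mid: (3,3) (3,3) (3,3) (3,3) (3,3) (3,3) (3,3) (3,3) | Hi: (3,-3) (3,-3) (4,1) (4,1) (4,-1) (0,5) (4,-1) (0,5)

          EMq      EMp      ELq      ELp      AMq      AMp      ALq      ALp
 Mid    (3,3)    (3,3)    (3,3)    (3,3)    (3,3)    (3,3)    (3,3)    (3,3)
  Hi   (3,-3)   (3,-3)    (4,1)    (4,1)   (4,-1)    (0,5)   (4,-1)    (0,5)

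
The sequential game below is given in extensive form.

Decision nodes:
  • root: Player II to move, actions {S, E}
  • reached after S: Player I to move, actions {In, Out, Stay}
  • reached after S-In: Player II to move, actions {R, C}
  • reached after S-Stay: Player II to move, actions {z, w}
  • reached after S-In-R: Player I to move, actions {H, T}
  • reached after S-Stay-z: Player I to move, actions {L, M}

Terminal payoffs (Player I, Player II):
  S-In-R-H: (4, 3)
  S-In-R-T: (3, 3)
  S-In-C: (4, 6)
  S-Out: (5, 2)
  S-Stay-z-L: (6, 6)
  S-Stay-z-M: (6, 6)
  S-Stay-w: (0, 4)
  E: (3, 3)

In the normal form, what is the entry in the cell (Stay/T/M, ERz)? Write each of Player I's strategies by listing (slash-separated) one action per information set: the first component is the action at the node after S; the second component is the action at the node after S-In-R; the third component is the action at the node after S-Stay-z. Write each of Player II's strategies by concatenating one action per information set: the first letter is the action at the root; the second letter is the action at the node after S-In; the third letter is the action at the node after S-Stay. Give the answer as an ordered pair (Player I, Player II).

(3, 3)

Trace the play path from the root:
  Player II plays E
→ terminal payoff (3, 3).
(Player I's choice at the node after S is never reached on this path, so it doesn't affect the outcome.)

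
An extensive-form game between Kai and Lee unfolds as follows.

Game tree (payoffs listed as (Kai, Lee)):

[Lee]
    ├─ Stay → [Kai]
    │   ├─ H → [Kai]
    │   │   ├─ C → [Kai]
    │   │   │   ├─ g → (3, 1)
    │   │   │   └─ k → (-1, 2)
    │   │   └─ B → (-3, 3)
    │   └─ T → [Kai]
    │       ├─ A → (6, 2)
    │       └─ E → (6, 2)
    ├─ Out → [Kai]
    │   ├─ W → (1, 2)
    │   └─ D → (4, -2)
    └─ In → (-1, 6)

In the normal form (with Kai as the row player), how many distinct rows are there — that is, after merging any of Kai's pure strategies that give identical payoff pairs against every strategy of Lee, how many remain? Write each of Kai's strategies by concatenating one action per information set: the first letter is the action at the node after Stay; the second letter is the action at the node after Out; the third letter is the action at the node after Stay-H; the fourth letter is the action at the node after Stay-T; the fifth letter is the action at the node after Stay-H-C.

Kai has 32 pure strategies: HWCAg, HWCAk, HWCEg, HWCEk, HWBAg, HWBAk, HWBEg, HWBEk, HDCAg, HDCAk, HDCEg, HDCEk, HDBAg, HDBAk, HDBEg, HDBEk, TWCAg, TWCAk, TWCEg, TWCEk, TWBAg, TWBAk, TWBEg, TWBEk, TDCAg, TDCAk, TDCEg, TDCEk, TDBAg, TDBAk, TDBEg, TDBEk. Columns: Stay, Out, In.
{HWCAg, HWCEg} → row (3,1) (1,2) (-1,6)
{HWCAk, HWCEk} → row (-1,2) (1,2) (-1,6)
{HWBAg, HWBAk, HWBEg, HWBEk} → row (-3,3) (1,2) (-1,6)
{HDCAg, HDCEg} → row (3,1) (4,-2) (-1,6)
{HDCAk, HDCEk} → row (-1,2) (4,-2) (-1,6)
{HDBAg, HDBAk, HDBEg, HDBEk} → row (-3,3) (4,-2) (-1,6)
{TWCAg, TWCAk, TWCEg, TWCEk, TWBAg, TWBAk, TWBEg, TWBEk} → row (6,2) (1,2) (-1,6)
{TDCAg, TDCAk, TDCEg, TDCEk, TDBAg, TDBAk, TDBEg, TDBEk} → row (6,2) (4,-2) (-1,6)
That's 8 distinct rows out of 32 strategies.

8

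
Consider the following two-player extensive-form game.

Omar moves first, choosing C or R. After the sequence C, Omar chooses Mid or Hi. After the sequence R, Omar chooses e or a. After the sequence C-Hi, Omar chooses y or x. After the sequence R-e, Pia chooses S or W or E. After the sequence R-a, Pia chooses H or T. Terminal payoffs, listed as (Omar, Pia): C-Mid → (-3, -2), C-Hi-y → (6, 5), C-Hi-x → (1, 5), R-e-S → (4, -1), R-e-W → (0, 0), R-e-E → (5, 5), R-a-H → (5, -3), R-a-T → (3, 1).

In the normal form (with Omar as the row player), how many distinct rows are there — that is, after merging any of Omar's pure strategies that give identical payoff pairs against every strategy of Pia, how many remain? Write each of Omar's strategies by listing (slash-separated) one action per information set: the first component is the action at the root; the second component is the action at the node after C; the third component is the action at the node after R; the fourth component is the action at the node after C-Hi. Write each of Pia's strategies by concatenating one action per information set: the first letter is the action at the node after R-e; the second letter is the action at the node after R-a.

5

Omar has 16 pure strategies: C/Mid/e/y, C/Mid/e/x, C/Mid/a/y, C/Mid/a/x, C/Hi/e/y, C/Hi/e/x, C/Hi/a/y, C/Hi/a/x, R/Mid/e/y, R/Mid/e/x, R/Mid/a/y, R/Mid/a/x, R/Hi/e/y, R/Hi/e/x, R/Hi/a/y, R/Hi/a/x. Columns: SH, ST, WH, WT, EH, ET.
{C/Mid/e/y, C/Mid/e/x, C/Mid/a/y, C/Mid/a/x} → row (-3,-2) (-3,-2) (-3,-2) (-3,-2) (-3,-2) (-3,-2)
{C/Hi/e/y, C/Hi/a/y} → row (6,5) (6,5) (6,5) (6,5) (6,5) (6,5)
{C/Hi/e/x, C/Hi/a/x} → row (1,5) (1,5) (1,5) (1,5) (1,5) (1,5)
{R/Mid/e/y, R/Mid/e/x, R/Hi/e/y, R/Hi/e/x} → row (4,-1) (4,-1) (0,0) (0,0) (5,5) (5,5)
{R/Mid/a/y, R/Mid/a/x, R/Hi/a/y, R/Hi/a/x} → row (5,-3) (3,1) (5,-3) (3,1) (5,-3) (3,1)
That's 5 distinct rows out of 16 strategies.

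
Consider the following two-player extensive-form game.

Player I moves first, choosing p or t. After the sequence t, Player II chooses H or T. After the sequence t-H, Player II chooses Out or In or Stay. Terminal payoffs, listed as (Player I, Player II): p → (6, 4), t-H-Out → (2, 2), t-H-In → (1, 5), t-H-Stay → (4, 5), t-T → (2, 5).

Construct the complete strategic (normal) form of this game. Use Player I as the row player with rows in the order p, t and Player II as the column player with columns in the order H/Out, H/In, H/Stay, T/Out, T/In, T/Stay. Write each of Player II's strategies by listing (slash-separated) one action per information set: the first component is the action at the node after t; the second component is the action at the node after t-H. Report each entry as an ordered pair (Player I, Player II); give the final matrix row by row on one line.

p: (6,4) (6,4) (6,4) (6,4) (6,4) (6,4) | t: (2,2) (1,5) (4,5) (2,5) (2,5) (2,5)

Row p: H/Out→(6,4), H/In→(6,4), H/Stay→(6,4), T/Out→(6,4), T/In→(6,4), T/Stay→(6,4)
Row t: H/Out→(2,2), H/In→(1,5), H/Stay→(4,5), T/Out→(2,5), T/In→(2,5), T/Stay→(2,5)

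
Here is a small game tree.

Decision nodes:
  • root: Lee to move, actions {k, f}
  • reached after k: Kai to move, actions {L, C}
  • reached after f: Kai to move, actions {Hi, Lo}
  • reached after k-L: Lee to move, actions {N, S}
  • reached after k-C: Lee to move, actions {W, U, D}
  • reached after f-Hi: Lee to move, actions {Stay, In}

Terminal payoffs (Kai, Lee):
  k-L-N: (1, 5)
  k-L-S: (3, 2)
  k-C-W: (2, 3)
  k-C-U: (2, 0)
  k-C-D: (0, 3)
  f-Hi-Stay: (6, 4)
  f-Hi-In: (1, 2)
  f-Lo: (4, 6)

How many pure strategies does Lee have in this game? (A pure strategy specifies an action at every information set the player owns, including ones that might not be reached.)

Lee owns the root with actions {k, f} — two choices.
Lee owns the node after k-L with actions {N, S} — two choices.
Lee owns the node after k-C with actions {W, U, D} — three choices.
Lee owns the node after f-Hi with actions {Stay, In} — two choices.
A pure strategy fixes one action at each information set independently, so the count is the product 2 × 2 × 3 × 2 = 24.

24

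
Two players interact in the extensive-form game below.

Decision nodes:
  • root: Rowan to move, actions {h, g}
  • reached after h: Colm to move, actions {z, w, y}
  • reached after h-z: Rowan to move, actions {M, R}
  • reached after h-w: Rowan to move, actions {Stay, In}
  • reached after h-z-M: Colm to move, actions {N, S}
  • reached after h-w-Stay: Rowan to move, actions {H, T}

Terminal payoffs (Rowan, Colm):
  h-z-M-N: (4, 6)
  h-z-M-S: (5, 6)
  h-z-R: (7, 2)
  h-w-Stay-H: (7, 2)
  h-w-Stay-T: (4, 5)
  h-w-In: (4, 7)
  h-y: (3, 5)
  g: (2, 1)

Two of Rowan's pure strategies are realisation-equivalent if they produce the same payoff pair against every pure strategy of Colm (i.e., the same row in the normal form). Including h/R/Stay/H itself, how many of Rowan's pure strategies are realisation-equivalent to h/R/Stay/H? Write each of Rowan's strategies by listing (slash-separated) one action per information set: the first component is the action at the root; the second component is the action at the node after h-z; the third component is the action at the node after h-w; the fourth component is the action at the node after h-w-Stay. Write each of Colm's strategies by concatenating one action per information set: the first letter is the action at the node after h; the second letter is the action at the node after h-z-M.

Row for h/R/Stay/H (columns zN, zS, wN, wS, yN, yS): (7,2) (7,2) (7,2) (7,2) (3,5) (3,5).
Every one of Rowan's information sets is on the play path for some reply by Colm when Rowan follows h/R/Stay/H.
Changing the action at any of them therefore changes at least one column, so only h/R/Stay/H itself gives this row.

1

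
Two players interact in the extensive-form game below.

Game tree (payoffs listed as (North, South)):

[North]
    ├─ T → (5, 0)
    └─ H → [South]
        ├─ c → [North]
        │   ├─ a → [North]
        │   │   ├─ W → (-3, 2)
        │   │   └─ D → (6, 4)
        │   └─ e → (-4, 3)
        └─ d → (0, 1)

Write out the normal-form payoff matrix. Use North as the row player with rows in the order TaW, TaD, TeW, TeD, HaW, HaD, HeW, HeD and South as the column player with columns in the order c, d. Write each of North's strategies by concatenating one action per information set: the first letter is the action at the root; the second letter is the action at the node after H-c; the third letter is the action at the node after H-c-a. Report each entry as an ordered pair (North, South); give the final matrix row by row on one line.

TaW: (5,0) (5,0) | TaD: (5,0) (5,0) | TeW: (5,0) (5,0) | TeD: (5,0) (5,0) | HaW: (-3,2) (0,1) | HaD: (6,4) (0,1) | HeW: (-4,3) (0,1) | HeD: (-4,3) (0,1)

Row TaW: c→(5,0), d→(5,0)
Row TaD: c→(5,0), d→(5,0)
Row TeW: c→(5,0), d→(5,0)
Row TeD: c→(5,0), d→(5,0)
Row HaW: c→(-3,2), d→(0,1)
Row HaD: c→(6,4), d→(0,1)
Row HeW: c→(-4,3), d→(0,1)
Row HeD: c→(-4,3), d→(0,1)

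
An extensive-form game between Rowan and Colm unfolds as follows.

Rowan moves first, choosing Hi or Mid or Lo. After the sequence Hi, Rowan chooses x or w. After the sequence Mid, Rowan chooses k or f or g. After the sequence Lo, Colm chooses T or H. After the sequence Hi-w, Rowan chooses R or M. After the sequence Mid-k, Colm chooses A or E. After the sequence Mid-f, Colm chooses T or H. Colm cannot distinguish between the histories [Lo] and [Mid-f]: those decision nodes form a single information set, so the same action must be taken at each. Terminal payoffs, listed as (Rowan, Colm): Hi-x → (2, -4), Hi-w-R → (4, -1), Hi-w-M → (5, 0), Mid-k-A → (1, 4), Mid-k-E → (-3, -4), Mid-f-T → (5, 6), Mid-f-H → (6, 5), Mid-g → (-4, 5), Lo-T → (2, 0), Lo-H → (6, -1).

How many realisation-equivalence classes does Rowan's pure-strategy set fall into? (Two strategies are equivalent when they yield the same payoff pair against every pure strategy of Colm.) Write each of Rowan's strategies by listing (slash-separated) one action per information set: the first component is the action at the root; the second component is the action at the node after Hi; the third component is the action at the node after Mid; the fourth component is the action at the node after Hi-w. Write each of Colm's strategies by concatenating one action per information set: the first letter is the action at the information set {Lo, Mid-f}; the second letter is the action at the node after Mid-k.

Rowan has 36 pure strategies: Hi/x/k/R, Hi/x/k/M, Hi/x/f/R, Hi/x/f/M, Hi/x/g/R, Hi/x/g/M, Hi/w/k/R, Hi/w/k/M, Hi/w/f/R, Hi/w/f/M, Hi/w/g/R, Hi/w/g/M, Mid/x/k/R, Mid/x/k/M, Mid/x/f/R, Mid/x/f/M, Mid/x/g/R, Mid/x/g/M, Mid/w/k/R, Mid/w/k/M, Mid/w/f/R, Mid/w/f/M, Mid/w/g/R, Mid/w/g/M, Lo/x/k/R, Lo/x/k/M, Lo/x/f/R, Lo/x/f/M, Lo/x/g/R, Lo/x/g/M, Lo/w/k/R, Lo/w/k/M, Lo/w/f/R, Lo/w/f/M, Lo/w/g/R, Lo/w/g/M. Columns: TA, TE, HA, HE.
{Hi/x/k/R, Hi/x/k/M, Hi/x/f/R, Hi/x/f/M, Hi/x/g/R, Hi/x/g/M} → row (2,-4) (2,-4) (2,-4) (2,-4)
{Hi/w/k/R, Hi/w/f/R, Hi/w/g/R} → row (4,-1) (4,-1) (4,-1) (4,-1)
{Hi/w/k/M, Hi/w/f/M, Hi/w/g/M} → row (5,0) (5,0) (5,0) (5,0)
{Mid/x/k/R, Mid/x/k/M, Mid/w/k/R, Mid/w/k/M} → row (1,4) (-3,-4) (1,4) (-3,-4)
{Mid/x/f/R, Mid/x/f/M, Mid/w/f/R, Mid/w/f/M} → row (5,6) (5,6) (6,5) (6,5)
{Mid/x/g/R, Mid/x/g/M, Mid/w/g/R, Mid/w/g/M} → row (-4,5) (-4,5) (-4,5) (-4,5)
{Lo/x/k/R, Lo/x/k/M, Lo/x/f/R, Lo/x/f/M, Lo/x/g/R, Lo/x/g/M, Lo/w/k/R, Lo/w/k/M, Lo/w/f/R, Lo/w/f/M, Lo/w/g/R, Lo/w/g/M} → row (2,0) (2,0) (6,-1) (6,-1)
That's 7 distinct rows out of 36 strategies.

7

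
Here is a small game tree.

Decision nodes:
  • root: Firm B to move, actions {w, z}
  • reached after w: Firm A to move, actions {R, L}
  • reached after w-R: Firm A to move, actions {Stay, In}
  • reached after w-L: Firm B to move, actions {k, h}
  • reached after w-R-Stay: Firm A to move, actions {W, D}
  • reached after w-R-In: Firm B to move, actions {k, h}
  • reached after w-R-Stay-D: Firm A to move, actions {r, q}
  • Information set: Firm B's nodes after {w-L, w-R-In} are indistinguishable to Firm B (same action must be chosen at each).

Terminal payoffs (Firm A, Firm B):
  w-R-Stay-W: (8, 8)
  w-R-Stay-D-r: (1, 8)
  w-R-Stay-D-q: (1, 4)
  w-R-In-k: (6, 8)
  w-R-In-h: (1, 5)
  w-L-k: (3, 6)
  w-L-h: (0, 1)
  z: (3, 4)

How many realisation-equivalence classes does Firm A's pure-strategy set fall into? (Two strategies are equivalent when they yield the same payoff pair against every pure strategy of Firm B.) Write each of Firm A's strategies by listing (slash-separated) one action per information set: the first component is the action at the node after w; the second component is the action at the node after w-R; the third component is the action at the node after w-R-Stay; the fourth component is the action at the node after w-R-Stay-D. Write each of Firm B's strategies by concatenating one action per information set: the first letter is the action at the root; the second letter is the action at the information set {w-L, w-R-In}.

5

Firm A has 16 pure strategies: R/Stay/W/r, R/Stay/W/q, R/Stay/D/r, R/Stay/D/q, R/In/W/r, R/In/W/q, R/In/D/r, R/In/D/q, L/Stay/W/r, L/Stay/W/q, L/Stay/D/r, L/Stay/D/q, L/In/W/r, L/In/W/q, L/In/D/r, L/In/D/q. Columns: wk, wh, zk, zh.
{R/Stay/W/r, R/Stay/W/q} → row (8,8) (8,8) (3,4) (3,4)
{R/Stay/D/r} → row (1,8) (1,8) (3,4) (3,4)
{R/Stay/D/q} → row (1,4) (1,4) (3,4) (3,4)
{R/In/W/r, R/In/W/q, R/In/D/r, R/In/D/q} → row (6,8) (1,5) (3,4) (3,4)
{L/Stay/W/r, L/Stay/W/q, L/Stay/D/r, L/Stay/D/q, L/In/W/r, L/In/W/q, L/In/D/r, L/In/D/q} → row (3,6) (0,1) (3,4) (3,4)
That's 5 distinct rows out of 16 strategies.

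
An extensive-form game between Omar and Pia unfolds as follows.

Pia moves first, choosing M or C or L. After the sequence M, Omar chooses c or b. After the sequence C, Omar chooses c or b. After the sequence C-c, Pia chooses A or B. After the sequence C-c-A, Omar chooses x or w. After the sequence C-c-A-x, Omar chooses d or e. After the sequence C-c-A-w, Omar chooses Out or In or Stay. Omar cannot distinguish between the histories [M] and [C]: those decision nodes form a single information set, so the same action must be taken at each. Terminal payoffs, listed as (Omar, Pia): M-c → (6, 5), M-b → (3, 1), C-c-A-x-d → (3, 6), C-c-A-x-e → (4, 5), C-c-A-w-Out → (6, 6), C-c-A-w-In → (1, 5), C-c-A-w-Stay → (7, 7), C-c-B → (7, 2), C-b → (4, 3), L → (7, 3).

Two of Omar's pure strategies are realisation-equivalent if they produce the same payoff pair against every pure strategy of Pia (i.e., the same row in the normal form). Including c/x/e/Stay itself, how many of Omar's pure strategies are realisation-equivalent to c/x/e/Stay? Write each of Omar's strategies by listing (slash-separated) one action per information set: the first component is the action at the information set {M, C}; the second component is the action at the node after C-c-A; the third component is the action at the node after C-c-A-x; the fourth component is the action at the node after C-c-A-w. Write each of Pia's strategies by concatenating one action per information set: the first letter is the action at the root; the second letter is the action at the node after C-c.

3

Row for c/x/e/Stay (columns MA, MB, CA, CB, LA, LB): (6,5) (6,5) (4,5) (7,2) (7,3) (7,3).
Under c/x/e/Stay, Omar's choice at the node after C-c-A-w can never be reached regardless of what Pia does, so varying those choices leaves every outcome unchanged.
Holding the reachable choices fixed and varying the unreachable one freely already gives 3 equivalent strategies.
No other strategy reproduces this row, so those 3 are the full class: c/x/e/Out, c/x/e/In, c/x/e/Stay.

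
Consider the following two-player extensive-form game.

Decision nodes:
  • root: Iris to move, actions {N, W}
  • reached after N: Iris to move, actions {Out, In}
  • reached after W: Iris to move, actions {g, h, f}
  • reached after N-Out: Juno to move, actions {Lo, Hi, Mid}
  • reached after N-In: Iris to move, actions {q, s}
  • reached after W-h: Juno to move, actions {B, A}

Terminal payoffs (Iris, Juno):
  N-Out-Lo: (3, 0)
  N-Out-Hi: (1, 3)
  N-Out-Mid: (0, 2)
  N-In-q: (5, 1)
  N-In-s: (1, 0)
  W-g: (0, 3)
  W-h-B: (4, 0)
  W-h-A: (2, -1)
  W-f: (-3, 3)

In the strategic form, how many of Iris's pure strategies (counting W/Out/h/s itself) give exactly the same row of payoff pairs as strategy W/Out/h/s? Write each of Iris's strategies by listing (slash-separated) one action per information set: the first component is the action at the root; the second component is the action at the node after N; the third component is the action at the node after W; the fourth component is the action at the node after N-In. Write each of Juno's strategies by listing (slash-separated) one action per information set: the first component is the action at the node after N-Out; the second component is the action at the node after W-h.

4

Row for W/Out/h/s (columns Lo/B, Lo/A, Hi/B, Hi/A, Mid/B, Mid/A): (4,0) (2,-1) (4,0) (2,-1) (4,0) (2,-1).
Under W/Out/h/s, Iris's choice at the node after N and at the node after N-In can never be reached regardless of what Juno does, so varying those choices leaves every outcome unchanged.
Holding the reachable choices fixed and varying the unreachable ones freely already gives 2 × 2 = 4 equivalent strategies.
No other strategy reproduces this row, so those 4 are the full class: W/Out/h/q, W/Out/h/s, W/In/h/q, W/In/h/s.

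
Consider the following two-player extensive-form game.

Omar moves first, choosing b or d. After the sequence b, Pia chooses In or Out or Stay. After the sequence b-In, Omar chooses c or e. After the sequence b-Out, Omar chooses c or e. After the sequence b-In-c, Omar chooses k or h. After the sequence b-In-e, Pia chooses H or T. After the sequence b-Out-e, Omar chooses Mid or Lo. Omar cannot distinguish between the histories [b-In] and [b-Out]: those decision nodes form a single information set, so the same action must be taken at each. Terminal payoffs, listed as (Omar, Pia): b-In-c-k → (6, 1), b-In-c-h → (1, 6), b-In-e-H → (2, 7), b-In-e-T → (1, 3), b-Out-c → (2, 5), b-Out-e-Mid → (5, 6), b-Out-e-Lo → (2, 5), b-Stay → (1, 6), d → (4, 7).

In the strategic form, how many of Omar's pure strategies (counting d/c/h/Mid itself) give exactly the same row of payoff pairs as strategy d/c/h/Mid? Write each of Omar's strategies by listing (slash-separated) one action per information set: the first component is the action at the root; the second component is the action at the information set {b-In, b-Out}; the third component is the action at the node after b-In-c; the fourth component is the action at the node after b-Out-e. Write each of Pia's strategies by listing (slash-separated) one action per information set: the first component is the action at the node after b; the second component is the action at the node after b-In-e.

Row for d/c/h/Mid (columns In/H, In/T, Out/H, Out/T, Stay/H, Stay/T): (4,7) (4,7) (4,7) (4,7) (4,7) (4,7).
Under d/c/h/Mid, Omar's choice at the information set {b-In, b-Out} and at the node after b-In-c and at the node after b-Out-e can never be reached regardless of what Pia does, so varying those choices leaves every outcome unchanged.
Holding the reachable choices fixed and varying the unreachable ones freely already gives 2 × 2 × 2 = 8 equivalent strategies.
No other strategy reproduces this row, so those 8 are the full class: d/c/k/Mid, d/c/k/Lo, d/c/h/Mid, d/c/h/Lo, d/e/k/Mid, d/e/k/Lo, d/e/h/Mid, d/e/h/Lo.

8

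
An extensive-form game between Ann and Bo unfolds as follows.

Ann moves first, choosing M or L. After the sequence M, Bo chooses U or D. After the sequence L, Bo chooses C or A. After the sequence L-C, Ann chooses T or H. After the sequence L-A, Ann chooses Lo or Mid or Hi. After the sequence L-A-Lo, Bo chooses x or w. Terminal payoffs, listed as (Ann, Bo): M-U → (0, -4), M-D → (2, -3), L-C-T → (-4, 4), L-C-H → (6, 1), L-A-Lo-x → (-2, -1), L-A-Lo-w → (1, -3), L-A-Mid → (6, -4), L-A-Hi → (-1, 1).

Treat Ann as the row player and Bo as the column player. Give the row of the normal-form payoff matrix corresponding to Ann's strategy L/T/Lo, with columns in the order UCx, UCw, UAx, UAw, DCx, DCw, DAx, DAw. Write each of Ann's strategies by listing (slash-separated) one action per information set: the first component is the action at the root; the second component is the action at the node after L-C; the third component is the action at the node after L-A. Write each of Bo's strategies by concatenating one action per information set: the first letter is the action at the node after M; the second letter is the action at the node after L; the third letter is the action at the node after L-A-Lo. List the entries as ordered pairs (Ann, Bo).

(-4,4) (-4,4) (-2,-1) (1,-3) (-4,4) (-4,4) (-2,-1) (1,-3)

vs UCx: Ann plays L → Bo plays C at [L] → Ann plays T at [L-C] → (-4, 4)
vs UCw: Ann plays L → Bo plays C at [L] → Ann plays T at [L-C] → (-4, 4)
vs UAx: Ann plays L → Bo plays A at [L] → Ann plays Lo at [L-A] → Bo plays x at [L-A-Lo] → (-2, -1)
vs UAw: Ann plays L → Bo plays A at [L] → Ann plays Lo at [L-A] → Bo plays w at [L-A-Lo] → (1, -3)
vs DCx: Ann plays L → Bo plays C at [L] → Ann plays T at [L-C] → (-4, 4)
vs DCw: Ann plays L → Bo plays C at [L] → Ann plays T at [L-C] → (-4, 4)
vs DAx: Ann plays L → Bo plays A at [L] → Ann plays Lo at [L-A] → Bo plays x at [L-A-Lo] → (-2, -1)
vs DAw: Ann plays L → Bo plays A at [L] → Ann plays Lo at [L-A] → Bo plays w at [L-A-Lo] → (1, -3)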